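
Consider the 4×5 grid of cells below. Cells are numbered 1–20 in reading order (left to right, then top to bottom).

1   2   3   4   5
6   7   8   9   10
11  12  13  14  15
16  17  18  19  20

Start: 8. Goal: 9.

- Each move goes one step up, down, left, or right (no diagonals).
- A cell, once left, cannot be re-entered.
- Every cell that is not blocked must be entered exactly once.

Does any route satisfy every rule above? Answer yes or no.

yes

One route that works: 8 → 3 → 2 → 1 → 6 → 7 → 12 → 11 → 16 → 17 → 18 → 13 → 14 → 19 → 20 → 15 → 10 → 5 → 4 → 9.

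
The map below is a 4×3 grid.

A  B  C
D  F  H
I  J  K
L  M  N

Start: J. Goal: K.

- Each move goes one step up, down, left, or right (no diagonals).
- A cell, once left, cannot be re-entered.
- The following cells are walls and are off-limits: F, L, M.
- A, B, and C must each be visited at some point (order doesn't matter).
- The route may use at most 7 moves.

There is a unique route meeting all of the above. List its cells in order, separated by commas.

J, I, D, A, B, C, H, K

The 7-move cap with required stops at A, B, C leaves no slack for detours.
Route from J: left 1 to I, up 2 to A, right 2 to C, down 2 to K — 7 moves in all.
Check: all required cells visited; 7 ≤ 7 moves.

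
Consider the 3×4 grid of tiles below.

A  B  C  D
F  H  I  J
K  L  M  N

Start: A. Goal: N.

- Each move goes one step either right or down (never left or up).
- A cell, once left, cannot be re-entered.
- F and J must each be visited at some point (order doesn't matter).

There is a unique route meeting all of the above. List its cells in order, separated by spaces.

A F H I J N

Moves only go right or down, so the column and row indices never decrease.
Route from A: down 1 to F, right 3 to J, down 1 to N — 5 moves in all.
Check: all required cells visited.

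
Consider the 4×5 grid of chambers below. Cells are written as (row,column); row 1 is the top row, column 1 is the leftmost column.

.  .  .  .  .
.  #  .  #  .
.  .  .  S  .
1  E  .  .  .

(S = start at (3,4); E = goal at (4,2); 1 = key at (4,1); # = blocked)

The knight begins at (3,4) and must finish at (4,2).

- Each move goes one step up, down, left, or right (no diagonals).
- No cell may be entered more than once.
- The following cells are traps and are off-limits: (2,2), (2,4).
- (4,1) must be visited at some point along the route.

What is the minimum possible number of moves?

5

Any route passes through (4,1) somewhere between (3,4) and (4,2). Summing Manhattan distances along the two legs ((3,4) → (4,1) → (4,2)) gives a lower bound of 4 + 1 = 5 moves.
A route of 5 moves achieves this: (3,4) → (3,3) → (3,2) → (3,1) → (4,1) → (4,2).
Since 5 matches the lower bound, it is optimal.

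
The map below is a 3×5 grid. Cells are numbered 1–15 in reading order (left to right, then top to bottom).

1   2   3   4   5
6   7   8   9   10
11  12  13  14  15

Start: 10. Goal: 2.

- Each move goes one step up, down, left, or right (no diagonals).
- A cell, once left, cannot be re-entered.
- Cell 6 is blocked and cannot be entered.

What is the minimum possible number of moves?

The Manhattan distance from 10 to 2 is |2−1| + |5−2| = 4, so at least 4 moves are needed.
A route of 4 moves achieves this: 10 → 5 → 4 → 3 → 2.
Since 4 matches the lower bound, it is optimal.

4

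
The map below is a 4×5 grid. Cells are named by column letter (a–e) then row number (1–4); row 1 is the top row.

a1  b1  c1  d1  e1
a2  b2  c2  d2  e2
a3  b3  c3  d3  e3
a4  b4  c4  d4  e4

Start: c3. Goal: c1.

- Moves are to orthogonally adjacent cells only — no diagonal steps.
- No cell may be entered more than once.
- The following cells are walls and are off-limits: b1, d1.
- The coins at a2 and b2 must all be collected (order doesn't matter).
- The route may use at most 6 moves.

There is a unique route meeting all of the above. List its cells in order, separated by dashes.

The 6-move cap with required stops at a2, b2 leaves no slack for detours.
Route from c3: left 2 to a3, up 1 to a2, right 2 to c2, up 1 to c1 — 6 moves in all.
Check: all required cells visited; 6 ≤ 6 moves.

c3 - b3 - a3 - a2 - b2 - c2 - c1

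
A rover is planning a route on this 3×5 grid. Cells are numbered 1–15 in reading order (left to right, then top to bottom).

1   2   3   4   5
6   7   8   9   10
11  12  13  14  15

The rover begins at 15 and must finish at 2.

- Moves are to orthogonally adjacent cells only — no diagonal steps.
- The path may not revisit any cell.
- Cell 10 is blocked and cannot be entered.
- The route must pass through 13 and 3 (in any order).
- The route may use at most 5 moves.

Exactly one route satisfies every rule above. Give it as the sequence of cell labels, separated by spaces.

Any route must reach 13 and 3 and still end at 2 within 5 moves, so the order of the required stops is forced.
Route from 15: 2× left (reaching 13), 2× up (reaching 3), left to 2 — 5 moves in all.
Check: all required cells visited; 5 ≤ 5 moves.

15 14 13 8 3 2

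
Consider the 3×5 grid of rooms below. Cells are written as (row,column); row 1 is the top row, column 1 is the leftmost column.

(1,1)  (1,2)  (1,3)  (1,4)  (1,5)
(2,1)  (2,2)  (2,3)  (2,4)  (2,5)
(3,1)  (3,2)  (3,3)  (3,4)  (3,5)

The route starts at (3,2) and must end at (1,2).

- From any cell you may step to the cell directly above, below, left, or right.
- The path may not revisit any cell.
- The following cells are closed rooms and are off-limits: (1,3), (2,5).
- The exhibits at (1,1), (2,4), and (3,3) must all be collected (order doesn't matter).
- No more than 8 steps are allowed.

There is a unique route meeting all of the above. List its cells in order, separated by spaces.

(3,2) (3,3) (3,4) (2,4) (2,3) (2,2) (2,1) (1,1) (1,2)

The 8-move cap with required stops at (1,1), (2,4), (3,3) leaves no slack for detours.
Route from (3,2): right 2 to (3,4), up 1 to (2,4), left 3 to (2,1), up 1 to (1,1), right 1 to (1,2) — 8 moves in all.
Check: all required cells visited; 8 ≤ 8 moves.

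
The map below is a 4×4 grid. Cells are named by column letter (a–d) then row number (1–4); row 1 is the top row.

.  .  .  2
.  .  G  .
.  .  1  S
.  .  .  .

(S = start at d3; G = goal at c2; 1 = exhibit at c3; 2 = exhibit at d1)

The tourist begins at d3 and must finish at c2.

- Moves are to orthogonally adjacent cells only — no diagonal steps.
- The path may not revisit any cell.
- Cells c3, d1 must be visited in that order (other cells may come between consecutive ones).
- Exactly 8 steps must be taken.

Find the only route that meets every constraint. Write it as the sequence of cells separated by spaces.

d3 c3 b3 b2 b1 c1 d1 d2 c2

The waypoints must appear in the order c3, d1, with no cell reused.
Route from d3: 2× left (reaching b3), 2× up (reaching b1), 2× right (reaching d1), down to d2, left to c2 — 8 moves in all.
Check: order respected (1 at step 1, 2 at step 6); 8 moves as required.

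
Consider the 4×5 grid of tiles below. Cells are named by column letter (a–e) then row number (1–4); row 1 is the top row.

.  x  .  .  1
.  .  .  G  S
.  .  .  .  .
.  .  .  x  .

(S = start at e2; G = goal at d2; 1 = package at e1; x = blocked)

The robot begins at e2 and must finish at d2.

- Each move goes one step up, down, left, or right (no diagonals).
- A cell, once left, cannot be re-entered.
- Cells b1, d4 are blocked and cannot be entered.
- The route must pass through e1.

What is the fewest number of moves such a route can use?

Any route passes through e1 somewhere between e2 and d2. Summing Manhattan distances along the two legs (e2 → e1 → d2) gives a lower bound of 1 + 2 = 3 moves.
A route of 3 moves achieves this: e2 → e1 → d1 → d2.
Since 3 matches the lower bound, it is optimal.

3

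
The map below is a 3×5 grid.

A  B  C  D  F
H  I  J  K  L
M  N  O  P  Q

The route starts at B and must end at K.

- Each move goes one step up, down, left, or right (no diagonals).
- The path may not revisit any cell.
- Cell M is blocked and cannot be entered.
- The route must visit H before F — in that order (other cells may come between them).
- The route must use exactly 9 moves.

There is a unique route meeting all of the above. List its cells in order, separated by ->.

The waypoints must appear in the order H, F, with no cell reused.
Route from B: left 1 to A, down 1 to H, right 2 to J, up 1 to C, right 2 to F, down 1 to L, left 1 to K — 9 moves in all.
Check: order respected (H at step 2, F at step 7); 9 moves as required.

B -> A -> H -> I -> J -> C -> D -> F -> L -> K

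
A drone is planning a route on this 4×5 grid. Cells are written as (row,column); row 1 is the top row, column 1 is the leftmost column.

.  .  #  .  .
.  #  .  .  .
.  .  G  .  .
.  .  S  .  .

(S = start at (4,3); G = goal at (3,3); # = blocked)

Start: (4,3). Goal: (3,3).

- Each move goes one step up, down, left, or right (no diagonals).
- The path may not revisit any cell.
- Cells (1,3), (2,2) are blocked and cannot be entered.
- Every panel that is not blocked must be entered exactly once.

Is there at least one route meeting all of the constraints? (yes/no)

Cell (1,2) has only one open neighbour but is neither the start nor the goal, so a Hamiltonian route would have to both enter and leave it through the same neighbour — impossible without revisiting.

no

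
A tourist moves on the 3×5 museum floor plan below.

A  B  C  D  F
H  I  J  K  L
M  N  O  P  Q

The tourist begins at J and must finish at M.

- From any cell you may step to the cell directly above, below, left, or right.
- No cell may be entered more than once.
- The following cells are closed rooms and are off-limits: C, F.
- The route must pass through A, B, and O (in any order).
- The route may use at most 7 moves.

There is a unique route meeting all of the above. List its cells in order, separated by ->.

J -> O -> N -> I -> B -> A -> H -> M

The budget equals the shortest possible length, so every move has to be on a shortest route through the required cells.
Route from J: down to O, left to N, 2× up (reaching B), left to A, 2× down (reaching M) — 7 moves in all.
Check: all required cells visited; 7 ≤ 7 moves.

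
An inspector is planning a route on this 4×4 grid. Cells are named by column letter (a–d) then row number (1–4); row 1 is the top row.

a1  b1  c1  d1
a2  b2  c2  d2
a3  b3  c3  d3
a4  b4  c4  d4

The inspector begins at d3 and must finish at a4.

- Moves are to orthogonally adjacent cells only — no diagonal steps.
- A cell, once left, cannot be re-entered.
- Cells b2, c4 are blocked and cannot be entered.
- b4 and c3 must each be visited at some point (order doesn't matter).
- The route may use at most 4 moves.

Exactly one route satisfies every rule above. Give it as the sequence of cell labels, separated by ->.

Any route must reach b4 and c3 and still end at a4 within 4 moves, so the order of the required stops is forced.
Route from d3: 2× left (reaching b3), down to b4, left to a4 — 4 moves in all.
Check: all required cells visited; 4 ≤ 4 moves.

d3 -> c3 -> b3 -> b4 -> a4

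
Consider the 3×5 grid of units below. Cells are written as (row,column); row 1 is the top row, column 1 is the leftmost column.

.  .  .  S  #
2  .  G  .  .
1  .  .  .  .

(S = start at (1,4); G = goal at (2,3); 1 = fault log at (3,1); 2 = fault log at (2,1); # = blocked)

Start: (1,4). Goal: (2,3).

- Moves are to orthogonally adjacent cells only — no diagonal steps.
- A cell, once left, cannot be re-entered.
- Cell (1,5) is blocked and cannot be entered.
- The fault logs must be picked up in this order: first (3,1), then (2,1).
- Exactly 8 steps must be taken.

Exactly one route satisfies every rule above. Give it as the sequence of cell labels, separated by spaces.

(1,4) (2,4) (3,4) (3,3) (3,2) (3,1) (2,1) (2,2) (2,3)

The waypoints must appear in the order (3,1), (2,1), with no cell reused.
Route from (1,4): 2× down (reaching (3,4)), 3× left (reaching (3,1)), up to (2,1), 2× right (reaching (2,3)) — 8 moves in all.
Check: order respected (1 at step 5, 2 at step 6); 8 moves as required.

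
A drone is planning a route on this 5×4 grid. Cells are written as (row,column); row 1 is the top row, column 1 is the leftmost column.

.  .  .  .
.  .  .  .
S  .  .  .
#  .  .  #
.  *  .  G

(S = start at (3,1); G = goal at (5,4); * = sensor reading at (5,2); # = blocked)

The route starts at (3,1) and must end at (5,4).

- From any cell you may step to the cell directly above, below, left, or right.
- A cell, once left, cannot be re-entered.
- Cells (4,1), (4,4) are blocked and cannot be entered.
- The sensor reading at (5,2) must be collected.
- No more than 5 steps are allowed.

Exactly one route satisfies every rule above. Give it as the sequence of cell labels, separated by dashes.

Any route must reach (5,2) and still end at (5,4) within 5 moves, so the order of the required stops is forced.
Route from (3,1): right to (3,2), 2× down (reaching (5,2)), 2× right (reaching (5,4)) — 5 moves in all.
Check: all required cells visited; 5 ≤ 5 moves.

(3,1) - (3,2) - (4,2) - (5,2) - (5,3) - (5,4)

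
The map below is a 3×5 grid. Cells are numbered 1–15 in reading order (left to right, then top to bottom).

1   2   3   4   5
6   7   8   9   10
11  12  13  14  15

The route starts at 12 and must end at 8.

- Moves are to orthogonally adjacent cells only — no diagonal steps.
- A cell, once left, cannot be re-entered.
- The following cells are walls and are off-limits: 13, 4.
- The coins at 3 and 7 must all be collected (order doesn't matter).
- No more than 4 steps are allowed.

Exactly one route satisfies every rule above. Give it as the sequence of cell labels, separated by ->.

Any route must reach 3 and 7 and still end at 8 within 4 moves, so the order of the required stops is forced.
Route from 12: 2× up (reaching 2), right to 3, down to 8 — 4 moves in all.
Check: all required cells visited; 4 ≤ 4 moves.

12 -> 7 -> 2 -> 3 -> 8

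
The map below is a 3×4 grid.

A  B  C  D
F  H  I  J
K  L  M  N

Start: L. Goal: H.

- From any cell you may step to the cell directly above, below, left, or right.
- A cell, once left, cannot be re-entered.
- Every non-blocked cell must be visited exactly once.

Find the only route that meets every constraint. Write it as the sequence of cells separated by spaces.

Need to visit all 12 open cells exactly once, starting at L and ending at H.
Cell A has only two open neighbours (F and B), so the path must pass straight through it: one of those is the cell it's entered from and the other is where it exits.
Route from L: left to K, 2× up (reaching A), 3× right (reaching D), 2× down (reaching N), left to M, up to I, left to H — 11 moves in all.
Check: all 12 open cells covered.

L K F A B C D J N M I H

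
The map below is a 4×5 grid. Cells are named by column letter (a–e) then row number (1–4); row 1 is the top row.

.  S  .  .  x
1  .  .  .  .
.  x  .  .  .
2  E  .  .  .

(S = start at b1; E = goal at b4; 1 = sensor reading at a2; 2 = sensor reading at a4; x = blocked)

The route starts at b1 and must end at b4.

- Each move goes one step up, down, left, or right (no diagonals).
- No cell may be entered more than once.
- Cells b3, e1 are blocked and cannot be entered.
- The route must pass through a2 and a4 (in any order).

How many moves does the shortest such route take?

Any route passes through a2 and a4 in some order between b1 and b4. Summing Manhattan distances along each leg and taking the cheapest ordering (b1 → a2 → a4 → b4) gives a lower bound of 2 + 2 + 1 = 5 moves.
A route of 5 moves achieves this: b1 → b2 → a2 → a3 → a4 → b4.
Since 5 matches the lower bound, it is optimal.

5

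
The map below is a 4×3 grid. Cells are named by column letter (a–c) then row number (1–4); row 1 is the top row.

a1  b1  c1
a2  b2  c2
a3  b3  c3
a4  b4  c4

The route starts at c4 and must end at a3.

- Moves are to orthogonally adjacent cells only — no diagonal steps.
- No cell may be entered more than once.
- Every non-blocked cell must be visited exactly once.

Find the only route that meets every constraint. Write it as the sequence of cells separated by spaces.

c4 c3 c2 c1 b1 a1 a2 b2 b3 b4 a4 a3

Need to visit all 12 open cells exactly once, starting at c4 and ending at a3.
Route from c4: up 3 to c1, left 2 to a1, down 1 to a2, right 1 to b2, down 2 to b4, left 1 to a4, up 1 to a3 — 11 moves in all.
Check: all 12 open cells covered.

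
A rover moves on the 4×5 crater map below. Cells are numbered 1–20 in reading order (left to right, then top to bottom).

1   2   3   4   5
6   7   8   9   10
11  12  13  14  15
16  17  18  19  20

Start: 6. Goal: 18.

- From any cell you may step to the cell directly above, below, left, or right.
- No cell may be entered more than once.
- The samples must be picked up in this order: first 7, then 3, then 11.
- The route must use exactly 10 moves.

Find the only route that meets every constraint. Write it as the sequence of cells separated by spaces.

6 7 2 3 8 13 12 11 16 17 18

The waypoints must appear in the order 7, 3, 11, with no cell reused.
Route from 6: right 1 to 7, up 1 to 2, right 1 to 3, down 2 to 13, left 2 to 11, down 1 to 16, right 2 to 18 — 10 moves in all.
Check: order respected (7 at step 1, 3 at step 3, 11 at step 7); 10 moves as required.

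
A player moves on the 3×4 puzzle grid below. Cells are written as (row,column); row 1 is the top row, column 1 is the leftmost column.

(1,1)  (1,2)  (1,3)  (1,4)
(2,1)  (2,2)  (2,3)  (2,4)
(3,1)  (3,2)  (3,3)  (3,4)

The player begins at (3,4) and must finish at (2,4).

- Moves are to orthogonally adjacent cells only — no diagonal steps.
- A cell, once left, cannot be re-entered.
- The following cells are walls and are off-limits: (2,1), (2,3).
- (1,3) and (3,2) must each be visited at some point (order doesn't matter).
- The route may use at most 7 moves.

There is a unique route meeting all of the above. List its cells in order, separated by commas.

The 7-move cap with required stops at (1,3), (3,2) leaves no slack for detours.
Route from (3,4): 2× left (reaching (3,2)), 2× up (reaching (1,2)), 2× right (reaching (1,4)), down to (2,4) — 7 moves in all.
Check: all required cells visited; 7 ≤ 7 moves.

(3,4), (3,3), (3,2), (2,2), (1,2), (1,3), (1,4), (2,4)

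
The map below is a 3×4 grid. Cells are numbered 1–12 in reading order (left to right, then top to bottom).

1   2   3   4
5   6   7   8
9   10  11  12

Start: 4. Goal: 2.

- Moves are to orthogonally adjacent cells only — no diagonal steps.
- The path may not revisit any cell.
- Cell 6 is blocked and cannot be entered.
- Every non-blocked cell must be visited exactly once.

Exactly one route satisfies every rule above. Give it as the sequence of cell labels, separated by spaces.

Need to visit all 11 open cells exactly once, starting at 4 and ending at 2.
Cell 12 has only two open neighbours (8 and 11), so the path must pass straight through it: one of those is the cell it's entered from and the other is where it exits.
Route from 4: left to 3, down to 7, right to 8, down to 12, 3× left (reaching 9), 2× up (reaching 1), right to 2 — 10 moves in all.
Check: all 11 open cells covered.

4 3 7 8 12 11 10 9 5 1 2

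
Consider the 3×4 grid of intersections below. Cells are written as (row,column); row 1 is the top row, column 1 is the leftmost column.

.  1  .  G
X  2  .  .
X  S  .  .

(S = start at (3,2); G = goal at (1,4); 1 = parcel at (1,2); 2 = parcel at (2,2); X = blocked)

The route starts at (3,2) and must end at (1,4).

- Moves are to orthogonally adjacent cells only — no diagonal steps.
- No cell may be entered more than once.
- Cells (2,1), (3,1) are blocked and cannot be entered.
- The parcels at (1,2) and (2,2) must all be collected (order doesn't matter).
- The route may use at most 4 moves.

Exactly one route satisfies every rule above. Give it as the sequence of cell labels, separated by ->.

Any route must reach (1,2) and (2,2) and still end at (1,4) within 4 moves, so the order of the required stops is forced.
Route from (3,2): up 2 to (1,2), right 2 to (1,4) — 4 moves in all.
Check: all required cells visited; 4 ≤ 4 moves.

(3,2) -> (2,2) -> (1,2) -> (1,3) -> (1,4)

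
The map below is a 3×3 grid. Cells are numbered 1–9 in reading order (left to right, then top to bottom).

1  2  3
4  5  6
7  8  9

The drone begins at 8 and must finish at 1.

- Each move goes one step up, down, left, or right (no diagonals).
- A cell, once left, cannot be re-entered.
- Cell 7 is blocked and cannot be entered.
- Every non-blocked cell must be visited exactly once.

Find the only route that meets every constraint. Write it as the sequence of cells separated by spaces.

8 9 6 3 2 5 4 1

Need to visit all 8 open cells exactly once, starting at 8 and ending at 1.
Cell 4 has only two open neighbours (1 and 5), so the path must pass straight through it: one of those is the cell it's entered from and the other is where it exits.
Route from 8: right to 9, 2× up (reaching 3), left to 2, down to 5, left to 4, up to 1 — 7 moves in all.
Check: all 8 open cells covered.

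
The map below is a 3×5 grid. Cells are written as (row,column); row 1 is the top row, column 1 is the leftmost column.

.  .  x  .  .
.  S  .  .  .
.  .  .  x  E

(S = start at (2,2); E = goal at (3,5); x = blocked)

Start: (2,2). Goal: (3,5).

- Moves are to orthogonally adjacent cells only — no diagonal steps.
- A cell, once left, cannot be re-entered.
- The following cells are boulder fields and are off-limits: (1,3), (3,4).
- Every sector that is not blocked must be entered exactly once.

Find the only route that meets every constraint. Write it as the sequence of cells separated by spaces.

(2,2) (1,2) (1,1) (2,1) (3,1) (3,2) (3,3) (2,3) (2,4) (1,4) (1,5) (2,5) (3,5)

Need to visit all 13 open cells exactly once, starting at (2,2) and ending at (3,5).
Cell (1,4) has only two open neighbours ((2,4) and (1,5)), so the path must pass straight through it: one of those is the cell it's entered from and the other is where it exits.
Route from (2,2): up to (1,2), left to (1,1), 2× down (reaching (3,1)), 2× right (reaching (3,3)), up to (2,3), right to (2,4), up to (1,4), right to (1,5), 2× down (reaching (3,5)) — 12 moves in all.
Check: all 13 open cells covered.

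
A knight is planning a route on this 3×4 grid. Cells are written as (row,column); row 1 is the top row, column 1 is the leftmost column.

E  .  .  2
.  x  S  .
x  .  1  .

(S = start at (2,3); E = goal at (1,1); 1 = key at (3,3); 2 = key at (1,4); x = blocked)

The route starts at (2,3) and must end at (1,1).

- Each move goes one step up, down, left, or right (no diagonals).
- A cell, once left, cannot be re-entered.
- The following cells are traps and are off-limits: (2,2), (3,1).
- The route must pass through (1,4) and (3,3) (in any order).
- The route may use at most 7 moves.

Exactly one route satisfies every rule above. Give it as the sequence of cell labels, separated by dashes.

(2,3) - (3,3) - (3,4) - (2,4) - (1,4) - (1,3) - (1,2) - (1,1)

Any route must reach (1,4) and (3,3) and still end at (1,1) within 7 moves, so the order of the required stops is forced.
Route from (2,3): down 1 to (3,3), right 1 to (3,4), up 2 to (1,4), left 3 to (1,1) — 7 moves in all.
Check: all required cells visited; 7 ≤ 7 moves.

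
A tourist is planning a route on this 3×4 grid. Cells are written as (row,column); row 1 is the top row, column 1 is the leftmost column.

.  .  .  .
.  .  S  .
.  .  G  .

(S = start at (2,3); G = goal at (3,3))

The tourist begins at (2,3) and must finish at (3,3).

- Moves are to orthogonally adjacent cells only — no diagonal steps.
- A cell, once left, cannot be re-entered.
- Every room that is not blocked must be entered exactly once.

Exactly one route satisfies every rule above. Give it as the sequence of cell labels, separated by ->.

Need to visit all 12 open cells exactly once, starting at (2,3) and ending at (3,3).
Cell (3,4) has only two open neighbours ((2,4) and (3,3)), so the path must pass straight through it: one of those is the cell it's entered from and the other is where it exits.
Route from (2,3): left 1 to (2,2), down 1 to (3,2), left 1 to (3,1), up 2 to (1,1), right 3 to (1,4), down 2 to (3,4), left 1 to (3,3) — 11 moves in all.
Check: all 12 open cells covered.

(2,3) -> (2,2) -> (3,2) -> (3,1) -> (2,1) -> (1,1) -> (1,2) -> (1,3) -> (1,4) -> (2,4) -> (3,4) -> (3,3)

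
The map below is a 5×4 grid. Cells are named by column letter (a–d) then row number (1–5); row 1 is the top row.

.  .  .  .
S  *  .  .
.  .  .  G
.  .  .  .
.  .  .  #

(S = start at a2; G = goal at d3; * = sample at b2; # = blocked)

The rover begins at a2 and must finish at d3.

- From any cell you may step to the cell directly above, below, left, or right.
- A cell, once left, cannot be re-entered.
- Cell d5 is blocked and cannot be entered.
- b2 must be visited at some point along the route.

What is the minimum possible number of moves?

4

Any route passes through b2 somewhere between a2 and d3. Summing Manhattan distances along the two legs (a2 → b2 → d3) gives a lower bound of 1 + 3 = 4 moves.
A route of 4 moves achieves this: a2 → b2 → b3 → c3 → d3.
Since 4 matches the lower bound, it is optimal.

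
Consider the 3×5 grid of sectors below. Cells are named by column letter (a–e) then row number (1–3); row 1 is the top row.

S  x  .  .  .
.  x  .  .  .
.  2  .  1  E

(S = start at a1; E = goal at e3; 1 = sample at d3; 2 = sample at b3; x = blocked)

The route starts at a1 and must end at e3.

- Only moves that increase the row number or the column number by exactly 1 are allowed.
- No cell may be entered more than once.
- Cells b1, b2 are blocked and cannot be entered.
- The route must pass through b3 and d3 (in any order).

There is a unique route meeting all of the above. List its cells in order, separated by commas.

a1, a2, a3, b3, c3, d3, e3

Moves only go right or down, so the column and row indices never decrease.
Route from a1: down 2 to a3, right 4 to e3 — 6 moves in all.
Check: all required cells visited.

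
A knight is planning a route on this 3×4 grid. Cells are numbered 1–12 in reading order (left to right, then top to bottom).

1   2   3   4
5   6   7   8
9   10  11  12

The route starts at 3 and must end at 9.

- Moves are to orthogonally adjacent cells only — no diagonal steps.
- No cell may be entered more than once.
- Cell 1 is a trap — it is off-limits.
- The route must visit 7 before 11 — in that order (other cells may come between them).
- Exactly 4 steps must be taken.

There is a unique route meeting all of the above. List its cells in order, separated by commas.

3, 7, 11, 10, 9

The waypoints must appear in the order 7, 11, with no cell reused.
Route from 3: 2× down (reaching 11), 2× left (reaching 9) — 4 moves in all.
Check: order respected (7 at step 1, 11 at step 2); 4 moves as required.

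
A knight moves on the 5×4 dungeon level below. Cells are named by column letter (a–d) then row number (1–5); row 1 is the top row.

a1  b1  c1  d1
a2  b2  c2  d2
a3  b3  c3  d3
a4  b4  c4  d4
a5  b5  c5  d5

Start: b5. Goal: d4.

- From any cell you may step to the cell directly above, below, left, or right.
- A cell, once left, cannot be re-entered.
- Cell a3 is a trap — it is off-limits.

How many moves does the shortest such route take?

The Manhattan distance from b5 to d4 is |5−4| + |2−4| = 3, so at least 3 moves are needed.
A route of 3 moves achieves this: b5 → b4 → c4 → d4.
Since 3 matches the lower bound, it is optimal.

3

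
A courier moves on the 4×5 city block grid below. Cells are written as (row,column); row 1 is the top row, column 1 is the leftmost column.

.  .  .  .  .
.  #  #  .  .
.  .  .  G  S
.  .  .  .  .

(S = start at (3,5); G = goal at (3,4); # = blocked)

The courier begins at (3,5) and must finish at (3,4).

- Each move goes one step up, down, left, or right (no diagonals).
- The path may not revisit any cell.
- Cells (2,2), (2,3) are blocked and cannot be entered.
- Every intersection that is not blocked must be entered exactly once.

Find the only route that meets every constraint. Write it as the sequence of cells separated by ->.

Need to visit all 18 open cells exactly once, starting at (3,5) and ending at (3,4).
Cell (4,1) has only two open neighbours ((3,1) and (4,2)), so the path must pass straight through it: one of those is the cell it's entered from and the other is where it exits.
Route from (3,5): down to (4,5), 2× left (reaching (4,3)), up to (3,3), left to (3,2), down to (4,2), left to (4,1), 3× up (reaching (1,1)), 4× right (reaching (1,5)), down to (2,5), left to (2,4), down to (3,4) — 17 moves in all.
Check: all 18 open cells covered.

(3,5) -> (4,5) -> (4,4) -> (4,3) -> (3,3) -> (3,2) -> (4,2) -> (4,1) -> (3,1) -> (2,1) -> (1,1) -> (1,2) -> (1,3) -> (1,4) -> (1,5) -> (2,5) -> (2,4) -> (3,4)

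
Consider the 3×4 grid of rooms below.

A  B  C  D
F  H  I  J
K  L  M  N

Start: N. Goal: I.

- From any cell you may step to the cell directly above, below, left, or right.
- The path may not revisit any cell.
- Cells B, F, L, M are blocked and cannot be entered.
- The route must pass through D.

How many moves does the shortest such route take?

Any route passes through D somewhere between N and I. Summing Manhattan distances along the two legs (N → D → I) gives a lower bound of 2 + 2 = 4 moves.
A route of 4 moves achieves this: N → J → D → C → I.
Since 4 matches the lower bound, it is optimal.

4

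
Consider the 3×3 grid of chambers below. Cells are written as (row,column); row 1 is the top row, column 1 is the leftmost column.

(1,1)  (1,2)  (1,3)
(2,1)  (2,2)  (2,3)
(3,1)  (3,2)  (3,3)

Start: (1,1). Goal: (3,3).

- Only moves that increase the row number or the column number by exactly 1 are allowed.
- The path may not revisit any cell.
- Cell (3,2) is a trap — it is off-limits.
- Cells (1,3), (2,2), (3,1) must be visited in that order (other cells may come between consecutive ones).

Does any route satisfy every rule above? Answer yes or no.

no

(2,2) lies to the left of (1,3), so going from (1,3) to (2,2) would need a leftward move — but moves only go right/down, so (1,3) cannot be visited before (2,2).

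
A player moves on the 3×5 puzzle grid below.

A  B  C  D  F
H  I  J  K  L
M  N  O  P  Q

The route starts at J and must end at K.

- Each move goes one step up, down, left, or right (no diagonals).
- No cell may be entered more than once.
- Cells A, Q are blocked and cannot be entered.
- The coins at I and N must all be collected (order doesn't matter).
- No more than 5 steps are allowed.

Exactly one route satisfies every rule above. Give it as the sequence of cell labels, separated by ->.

The 5-move cap with required stops at I, N leaves no slack for detours.
Route from J: left to I, down to N, 2× right (reaching P), up to K — 5 moves in all.
Check: all required cells visited; 5 ≤ 5 moves.

J -> I -> N -> O -> P -> K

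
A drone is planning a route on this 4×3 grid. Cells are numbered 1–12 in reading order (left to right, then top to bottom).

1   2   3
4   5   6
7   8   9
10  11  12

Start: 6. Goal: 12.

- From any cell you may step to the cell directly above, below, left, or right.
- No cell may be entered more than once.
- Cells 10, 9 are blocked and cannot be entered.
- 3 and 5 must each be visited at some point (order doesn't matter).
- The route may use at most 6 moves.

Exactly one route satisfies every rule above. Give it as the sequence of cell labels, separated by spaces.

6 3 2 5 8 11 12

The budget equals the shortest possible length, so every move has to be on a shortest route through the required cells.
Route from 6: up to 3, left to 2, 3× down (reaching 11), right to 12 — 6 moves in all.
Check: all required cells visited; 6 ≤ 6 moves.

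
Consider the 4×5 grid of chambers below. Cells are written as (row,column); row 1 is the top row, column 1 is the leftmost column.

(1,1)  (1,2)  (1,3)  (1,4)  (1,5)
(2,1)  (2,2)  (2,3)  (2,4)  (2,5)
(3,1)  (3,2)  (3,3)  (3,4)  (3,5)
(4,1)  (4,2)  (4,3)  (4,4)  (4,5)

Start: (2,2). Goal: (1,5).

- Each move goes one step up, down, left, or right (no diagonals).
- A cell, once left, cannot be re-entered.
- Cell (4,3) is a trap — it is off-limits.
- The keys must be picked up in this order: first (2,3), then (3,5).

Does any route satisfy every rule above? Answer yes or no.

One route that works: (2,2) → (2,3) → (3,3) → (3,4) → (3,5) → (2,5) → (1,5).

yes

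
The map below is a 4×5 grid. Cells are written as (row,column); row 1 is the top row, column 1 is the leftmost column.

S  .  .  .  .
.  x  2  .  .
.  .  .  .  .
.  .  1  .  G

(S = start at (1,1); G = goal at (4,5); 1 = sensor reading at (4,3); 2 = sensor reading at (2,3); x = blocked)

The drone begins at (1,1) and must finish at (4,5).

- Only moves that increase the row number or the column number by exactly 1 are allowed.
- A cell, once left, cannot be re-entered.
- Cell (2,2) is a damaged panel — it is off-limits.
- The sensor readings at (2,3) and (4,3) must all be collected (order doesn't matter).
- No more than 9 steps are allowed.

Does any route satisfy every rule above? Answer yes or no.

One route that works: (1,1) → (1,2) → (1,3) → (2,3) → (3,3) → (4,3) → (4,4) → (4,5).

yes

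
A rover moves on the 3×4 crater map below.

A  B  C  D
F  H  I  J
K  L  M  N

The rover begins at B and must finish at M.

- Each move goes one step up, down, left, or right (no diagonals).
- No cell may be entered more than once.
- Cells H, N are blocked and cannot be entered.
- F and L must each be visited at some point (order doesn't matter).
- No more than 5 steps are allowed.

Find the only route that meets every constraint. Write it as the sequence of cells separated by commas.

B, A, F, K, L, M

Any route must reach F and L and still end at M within 5 moves, so the order of the required stops is forced.
Route from B: left 1 to A, down 2 to K, right 2 to M — 5 moves in all.
Check: all required cells visited; 5 ≤ 5 moves.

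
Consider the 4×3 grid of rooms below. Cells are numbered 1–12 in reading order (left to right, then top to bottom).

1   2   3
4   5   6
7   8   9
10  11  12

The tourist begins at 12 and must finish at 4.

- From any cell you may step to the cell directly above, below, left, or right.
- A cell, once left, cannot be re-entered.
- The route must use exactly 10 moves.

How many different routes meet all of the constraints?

5

Need simple routes of exactly 10 moves from 12 to 4 (Manhattan distance 4, so 3 moves are spent on a detour and 3 undoing it).
Enumerating: 12 9 6 3 2 5 8 11 10 7 4 | 12 11 10 7 8 5 6 3 2 1 4 | 12 11 10 7 8 9 6 3 2 5 4 | 12 11 10 7 8 9 6 3 2 1 4 | 12 11 10 7 8 9 6 5 2 1 4.
That gives 5 routes.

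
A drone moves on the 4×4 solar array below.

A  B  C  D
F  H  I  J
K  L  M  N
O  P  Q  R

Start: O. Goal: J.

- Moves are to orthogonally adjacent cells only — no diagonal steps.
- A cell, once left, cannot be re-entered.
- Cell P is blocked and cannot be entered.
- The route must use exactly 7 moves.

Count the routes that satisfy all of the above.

15

Need simple routes of exactly 7 moves from O to J (Manhattan distance 5, so 1 moves are spent on a detour and 1 undoing it).
Branch systematically from the start, pruning whenever the remaining move budget drops below the Manhattan distance to J or differs from it in parity. Every completion starts via K: 15.
That gives 15 routes.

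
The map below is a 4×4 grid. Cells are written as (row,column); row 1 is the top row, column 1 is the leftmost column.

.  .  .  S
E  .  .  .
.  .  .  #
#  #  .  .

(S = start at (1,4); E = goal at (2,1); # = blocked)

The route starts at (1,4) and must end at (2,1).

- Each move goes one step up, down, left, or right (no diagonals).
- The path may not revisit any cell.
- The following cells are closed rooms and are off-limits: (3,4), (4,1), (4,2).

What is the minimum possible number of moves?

The Manhattan distance from (1,4) to (2,1) is |1−2| + |4−1| = 4, so at least 4 moves are needed.
A route of 4 moves achieves this: (1,4) → (2,4) → (2,3) → (2,2) → (2,1).
Since 4 matches the lower bound, it is optimal.

4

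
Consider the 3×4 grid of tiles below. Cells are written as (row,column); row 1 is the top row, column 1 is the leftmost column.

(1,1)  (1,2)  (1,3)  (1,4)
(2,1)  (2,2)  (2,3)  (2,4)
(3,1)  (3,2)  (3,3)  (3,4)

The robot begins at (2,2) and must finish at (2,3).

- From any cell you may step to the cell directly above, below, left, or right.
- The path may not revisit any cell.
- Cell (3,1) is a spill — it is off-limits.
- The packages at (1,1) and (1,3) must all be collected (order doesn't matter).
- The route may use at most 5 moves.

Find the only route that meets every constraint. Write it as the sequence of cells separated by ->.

The budget equals the shortest possible length, so every move has to be on a shortest route through the required cells.
Route from (2,2): left to (2,1), up to (1,1), 2× right (reaching (1,3)), down to (2,3) — 5 moves in all.
Check: all required cells visited; 5 ≤ 5 moves.

(2,2) -> (2,1) -> (1,1) -> (1,2) -> (1,3) -> (2,3)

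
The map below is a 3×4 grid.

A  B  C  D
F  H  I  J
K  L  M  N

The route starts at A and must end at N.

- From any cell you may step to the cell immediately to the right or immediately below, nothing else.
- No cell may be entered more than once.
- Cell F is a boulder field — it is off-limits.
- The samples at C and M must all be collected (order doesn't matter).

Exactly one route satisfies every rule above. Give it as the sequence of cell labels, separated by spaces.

A B C I M N

Moves only go right or down, so the column and row indices never decrease.
Route from A: right 2 to C, down 2 to M, right 1 to N — 5 moves in all.
Check: all required cells visited.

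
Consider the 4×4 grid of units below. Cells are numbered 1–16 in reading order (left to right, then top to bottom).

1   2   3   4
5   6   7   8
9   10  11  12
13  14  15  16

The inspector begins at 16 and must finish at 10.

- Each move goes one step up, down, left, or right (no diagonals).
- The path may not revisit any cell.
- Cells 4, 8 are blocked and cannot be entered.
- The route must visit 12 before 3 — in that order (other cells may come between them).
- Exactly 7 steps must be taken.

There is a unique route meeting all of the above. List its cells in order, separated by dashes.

The waypoints must appear in the order 12, 3, with no cell reused.
Route from 16: up to 12, left to 11, 2× up (reaching 3), left to 2, 2× down (reaching 10) — 7 moves in all.
Check: order respected (12 at step 1, 3 at step 4); 7 moves as required.

16 - 12 - 11 - 7 - 3 - 2 - 6 - 10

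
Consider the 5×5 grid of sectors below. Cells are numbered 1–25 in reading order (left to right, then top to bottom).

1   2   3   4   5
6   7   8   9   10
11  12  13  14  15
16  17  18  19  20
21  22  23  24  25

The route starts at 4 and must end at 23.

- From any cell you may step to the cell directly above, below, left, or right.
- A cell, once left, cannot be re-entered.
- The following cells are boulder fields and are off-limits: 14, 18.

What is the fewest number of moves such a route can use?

7

The Manhattan distance from 4 to 23 is |1−5| + |4−3| = 5, so at least 5 moves are needed.
That bound ignores the blocked cells. Measuring each leg by the fewest moves that actually steer around them (4→23: 7) raises the lower bound to 7.
A route of 7 moves exists: 4 → 9 → 8 → 13 → 12 → 17 → 22 → 23.
Since 7 matches that lower bound, it is optimal.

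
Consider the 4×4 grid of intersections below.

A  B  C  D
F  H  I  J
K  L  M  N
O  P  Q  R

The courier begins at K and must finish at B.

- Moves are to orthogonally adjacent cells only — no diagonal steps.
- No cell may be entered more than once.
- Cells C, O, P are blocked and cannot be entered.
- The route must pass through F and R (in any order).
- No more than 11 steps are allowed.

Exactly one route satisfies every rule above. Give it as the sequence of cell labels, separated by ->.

Any route must reach F and R and still end at B within 11 moves, so the order of the required stops is forced.
Route from K: right 2 to M, down 1 to Q, right 1 to R, up 2 to J, left 3 to F, up 1 to A, right 1 to B — 11 moves in all.
Check: all required cells visited; 11 ≤ 11 moves.

K -> L -> M -> Q -> R -> N -> J -> I -> H -> F -> A -> B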